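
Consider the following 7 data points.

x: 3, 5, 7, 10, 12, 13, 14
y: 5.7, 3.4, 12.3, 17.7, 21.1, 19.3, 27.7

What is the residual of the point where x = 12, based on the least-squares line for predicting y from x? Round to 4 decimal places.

n = 7, Σx = 64, Σy = 107.2, Σxy = 1189.1, Σx² = 692
Sxx = Σx² − (Σx)²/n = 692 − 585.142857 = 106.857143
Sxy = Σxy − (Σx)(Σy)/n = 1189.1 − 980.114286 = 208.985714
b = Sxy/Sxx = 208.985714/106.857143 = 1.955749
a = ȳ − b·x̄ = 15.314286 − 1.955749·9.142857 = -2.566845
ŷ(12) = -2.566845 + 1.955749·12 = 20.902139
residual = y − ŷ = 21.1 − 20.902139 = 0.197861

0.1979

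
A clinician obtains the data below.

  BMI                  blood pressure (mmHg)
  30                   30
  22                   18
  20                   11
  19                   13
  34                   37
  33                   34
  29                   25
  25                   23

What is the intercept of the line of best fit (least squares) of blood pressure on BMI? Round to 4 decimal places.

n = 8, Σx = 212, Σy = 191, Σxy = 5443, Σx² = 5856
Sxx = Σx² − (Σx)²/n = 5856 − 5618 = 238
Sxy = Σxy − (Σx)(Σy)/n = 5443 − 5061.5 = 381.5
b = Sxy/Sxx = 381.5/238 = 1.602941
a = ȳ − b·x̄ = 23.875 − 1.602941·26.5 = -18.602941

-18.6029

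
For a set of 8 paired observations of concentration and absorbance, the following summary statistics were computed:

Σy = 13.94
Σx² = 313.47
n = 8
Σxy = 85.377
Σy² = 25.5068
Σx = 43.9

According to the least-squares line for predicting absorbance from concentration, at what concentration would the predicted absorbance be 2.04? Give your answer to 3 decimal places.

7.918

Sxx = Σx² − (Σx)²/n = 313.47 − 240.90125 = 72.56875
Sxy = Σxy − (Σx)(Σy)/n = 85.377 − 76.49575 = 8.88125
b = Sxy/Sxx = 8.88125/72.56875 = 0.122384
a = ȳ − b·x̄ = 1.7425 − 0.122384·5.4875 = 1.070918
Set a + b·x = 2.04: x = (2.04 − 1.070918) / 0.122384 = 7.918374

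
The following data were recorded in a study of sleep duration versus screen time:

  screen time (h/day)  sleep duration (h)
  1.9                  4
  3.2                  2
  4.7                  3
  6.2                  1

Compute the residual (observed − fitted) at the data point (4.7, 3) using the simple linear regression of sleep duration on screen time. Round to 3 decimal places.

0.884

n = 4, Σx = 16, Σy = 10, Σxy = 34.3, Σx² = 74.38
Sxx = Σx² − (Σx)²/n = 74.38 − 64 = 10.38
Sxy = Σxy − (Σx)(Σy)/n = 34.3 − 40 = -5.7
b = Sxy/Sxx = -5.7/10.38 = -0.549133
a = ȳ − b·x̄ = 2.5 − (-0.549133)·4 = 4.696532
ŷ(4.7) = 4.696532 + (-0.549133)·4.7 = 2.115607
residual = y − ŷ = 3 − 2.115607 = 0.884393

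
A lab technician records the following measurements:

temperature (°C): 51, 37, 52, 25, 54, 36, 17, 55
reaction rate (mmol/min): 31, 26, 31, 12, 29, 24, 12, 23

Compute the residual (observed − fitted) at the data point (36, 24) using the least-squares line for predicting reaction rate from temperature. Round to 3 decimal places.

n = 8, Σx = 327, Σy = 188, Σxy = 8354, Σx² = 14825
Sxx = Σx² − (Σx)²/n = 14825 − 13366.125 = 1458.875
Sxy = Σxy − (Σx)(Σy)/n = 8354 − 7684.5 = 669.5
b = Sxy/Sxx = 669.5/1458.875 = 0.458915
a = ȳ − b·x̄ = 23.5 − 0.458915·40.875 = 4.741839
ŷ(36) = 4.741839 + 0.458915·36 = 21.262788
residual = y − ŷ = 24 − 21.262788 = 2.737212

2.737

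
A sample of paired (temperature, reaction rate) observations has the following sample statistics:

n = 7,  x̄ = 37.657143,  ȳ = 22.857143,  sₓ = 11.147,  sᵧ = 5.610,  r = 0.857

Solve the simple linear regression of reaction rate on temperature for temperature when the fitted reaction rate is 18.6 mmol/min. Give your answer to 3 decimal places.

27.787

b = r · sᵧ/sₓ = 0.857 · 5.61/11.147 = 0.431306
a = ȳ − b·x̄ = 22.857143 − 0.431306·37.657143 = 6.615384
Set a + b·x = 18.6: x = (18.6 − 6.615384) / 0.431306 = 27.786793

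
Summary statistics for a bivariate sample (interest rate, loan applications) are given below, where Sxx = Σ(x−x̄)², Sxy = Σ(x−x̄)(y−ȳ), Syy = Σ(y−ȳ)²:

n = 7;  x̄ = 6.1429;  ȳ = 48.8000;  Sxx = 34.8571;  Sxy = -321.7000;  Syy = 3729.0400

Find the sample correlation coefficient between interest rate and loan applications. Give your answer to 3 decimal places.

-0.892

r = Sxy/√(Sxx·Syy) = -321.7/√(129983.520184) = -321.7/360.532273 = -0.892292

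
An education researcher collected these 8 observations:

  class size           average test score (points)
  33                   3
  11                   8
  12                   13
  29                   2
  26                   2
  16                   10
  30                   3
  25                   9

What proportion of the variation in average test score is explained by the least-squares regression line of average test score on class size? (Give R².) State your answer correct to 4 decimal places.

0.6730

n = 8, Σx = 182, Σy = 50, Σxy = 928, Σx² = 4652, Σy² = 440
Sxx = Σx² − (Σx)²/n = 4652 − 4140.5 = 511.5
Sxy = Σxy − (Σx)(Σy)/n = 928 − 1137.5 = -209.5
Syy = Σy² − (Σy)²/n = 440 − 312.5 = 127.5
R² = Sxy²/(Sxx·Syy) = (-209.5)²/(511.5·127.5) = 0.672996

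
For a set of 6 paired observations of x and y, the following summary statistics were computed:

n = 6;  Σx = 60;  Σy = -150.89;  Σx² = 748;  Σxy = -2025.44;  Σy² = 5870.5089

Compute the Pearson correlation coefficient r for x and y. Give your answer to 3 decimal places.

Sxx = Σx² − (Σx)²/n = 748 − 600 = 148
Sxy = Σxy − (Σx)(Σy)/n = -2025.44 − (-1508.9) = -516.54
Syy = Σy² − (Σy)²/n = 5870.5089 − 3794.632017 = 2075.876883
r = Sxy/√(Sxx·Syy) = -516.54/√(307229.778733) = -516.54/554.283121 = -0.931906

-0.932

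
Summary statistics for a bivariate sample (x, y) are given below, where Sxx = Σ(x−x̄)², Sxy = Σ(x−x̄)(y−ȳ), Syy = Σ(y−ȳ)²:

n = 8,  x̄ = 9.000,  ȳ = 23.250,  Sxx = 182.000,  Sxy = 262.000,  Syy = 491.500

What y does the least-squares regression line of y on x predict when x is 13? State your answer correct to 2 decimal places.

29.01

b = Sxy/Sxx = 262/182 = 1.439560
a = ȳ − b·x̄ = 23.25 − 1.439560·9 = 10.293956
ŷ(13) = a + b·13 = 10.293956 + 1.439560·13 = 29.008242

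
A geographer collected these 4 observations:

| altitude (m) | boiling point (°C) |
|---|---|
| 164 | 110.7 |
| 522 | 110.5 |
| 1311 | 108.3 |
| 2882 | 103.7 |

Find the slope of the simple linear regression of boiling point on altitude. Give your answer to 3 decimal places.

-0.003

n = 4, Σx = 4879, Σy = 433.2, Σxy = 516680.5, Σx² = 10324025
Sxx = Σx² − (Σx)²/n = 10324025 − 5951160.25 = 4372864.75
Sxy = Σxy − (Σx)(Σy)/n = 516680.5 − 528395.7 = -11715.2
b = Sxy/Sxx = -11715.2/4372864.75 = -0.002679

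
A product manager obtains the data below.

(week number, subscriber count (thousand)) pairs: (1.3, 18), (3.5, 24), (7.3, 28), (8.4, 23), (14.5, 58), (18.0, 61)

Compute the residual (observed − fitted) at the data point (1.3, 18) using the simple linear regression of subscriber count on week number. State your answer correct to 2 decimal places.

3.78

n = 6, Σx = 53, Σy = 212, Σxy = 2444, Σx² = 672.04
Sxx = Σx² − (Σx)²/n = 672.04 − 468.166667 = 203.873333
Sxy = Σxy − (Σx)(Σy)/n = 2444 − 1872.666667 = 571.333333
b = Sxy/Sxx = 571.333333/203.873333 = 2.802394
a = ȳ − b·x̄ = 35.333333 − 2.802394·8.833333 = 10.578856
ŷ(1.3) = 10.578856 + 2.802394·1.3 = 14.221968
residual = y − ŷ = 18 − 14.221968 = 3.778032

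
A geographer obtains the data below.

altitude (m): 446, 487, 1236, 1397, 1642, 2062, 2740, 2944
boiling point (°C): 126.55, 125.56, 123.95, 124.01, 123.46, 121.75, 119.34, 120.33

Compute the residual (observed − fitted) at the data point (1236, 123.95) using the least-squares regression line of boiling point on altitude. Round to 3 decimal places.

-0.170

n = 8, Σx = 12954, Σy = 984.95, Σxy = 1579046.13, Σx² = 27038134
Sxx = Σx² − (Σx)²/n = 27038134 − 20975764.5 = 6062369.5
Sxy = Σxy − (Σx)(Σy)/n = 1579046.13 − 1594880.2875 = -15834.1575
b = Sxy/Sxx = -15834.1575/6062369.5 = -0.002612
a = ȳ − b·x̄ = 123.11875 − (-0.002612)·1619.25 = 127.348030
ŷ(1236) = 127.348030 + (-0.002612)·1236 = 124.119751
residual = y − ŷ = 123.95 − 124.119751 = -0.169751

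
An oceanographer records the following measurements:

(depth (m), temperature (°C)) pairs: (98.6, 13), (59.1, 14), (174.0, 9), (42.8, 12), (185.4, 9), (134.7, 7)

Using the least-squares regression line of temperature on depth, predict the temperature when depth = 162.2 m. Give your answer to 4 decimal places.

n = 6, Σx = 694.6, Σy = 64, Σxy = 6800.3, Σx² = 97839.86
Sxx = Σx² − (Σx)²/n = 97839.86 − 80411.526667 = 17428.333333
Sxy = Σxy − (Σx)(Σy)/n = 6800.3 − 7409.066667 = -608.766667
b = Sxy/Sxx = -608.766667/17428.333333 = -0.034930
a = ȳ − b·x̄ = 10.666667 − (-0.034930)·115.766667 = 14.710363
ŷ(162.2) = a + b·162.2 = 14.710363 + (-0.034930)·162.2 = 9.044764

9.0448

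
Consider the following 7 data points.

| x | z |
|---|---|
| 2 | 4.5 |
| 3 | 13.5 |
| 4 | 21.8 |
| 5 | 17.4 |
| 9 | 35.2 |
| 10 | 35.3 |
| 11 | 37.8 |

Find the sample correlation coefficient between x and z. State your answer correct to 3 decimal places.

n = 7, Σx = 44, Σy = 165.5, Σxy = 1309.3, Σx² = 356, Σy² = 4894.47
Sxx = Σx² − (Σx)²/n = 356 − 276.571429 = 79.428571
Sxy = Σxy − (Σx)(Σy)/n = 1309.3 − 1040.285714 = 269.014286
Syy = Σy² − (Σy)²/n = 4894.47 − 3912.892857 = 981.577143
r = Sxy/√(Sxx·Syy) = 269.014286/√(77965.270204) = 269.014286/279.222618 = 0.963440

0.963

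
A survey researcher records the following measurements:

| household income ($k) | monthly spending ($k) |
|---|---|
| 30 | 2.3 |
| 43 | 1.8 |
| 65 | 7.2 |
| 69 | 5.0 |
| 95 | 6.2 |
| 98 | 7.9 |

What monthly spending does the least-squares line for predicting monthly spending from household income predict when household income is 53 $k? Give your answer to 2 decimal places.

3.97

n = 6, Σx = 400, Σy = 30.4, Σxy = 2322.6, Σx² = 30364
Sxx = Σx² − (Σx)²/n = 30364 − 26666.666667 = 3697.333333
Sxy = Σxy − (Σx)(Σy)/n = 2322.6 − 2026.666667 = 295.933333
b = Sxy/Sxx = 295.933333/3697.333333 = 0.080040
a = ȳ − b·x̄ = 5.066667 − 0.080040·66.666667 = -0.269311
ŷ(53) = a + b·53 = -0.269311 + 0.080040·53 = 3.972791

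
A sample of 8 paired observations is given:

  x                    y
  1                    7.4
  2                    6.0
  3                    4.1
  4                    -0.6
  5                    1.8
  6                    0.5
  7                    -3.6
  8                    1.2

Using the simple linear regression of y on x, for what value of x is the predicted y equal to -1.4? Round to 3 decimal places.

n = 8, Σx = 36, Σy = 16.8, Σxy = 25.7, Σx² = 204
Sxx = Σx² − (Σx)²/n = 204 − 162 = 42
Sxy = Σxy − (Σx)(Σy)/n = 25.7 − 75.6 = -49.9
b = Sxy/Sxx = -49.9/42 = -1.188095
a = ȳ − b·x̄ = 2.1 − (-1.188095)·4.5 = 7.446429
Set a + b·x = -1.4: x = (-1.4 − 7.446429) / (-1.188095) = 7.445892

7.446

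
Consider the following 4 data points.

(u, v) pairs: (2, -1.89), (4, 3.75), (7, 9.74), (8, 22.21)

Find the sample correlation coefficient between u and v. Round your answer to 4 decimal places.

0.9327

n = 4, Σx = 21, Σy = 33.81, Σxy = 257.08, Σx² = 133, Σy² = 605.7863
Sxx = Σx² − (Σx)²/n = 133 − 110.25 = 22.75
Sxy = Σxy − (Σx)(Σy)/n = 257.08 − 177.5025 = 79.5775
Syy = Σy² − (Σy)²/n = 605.7863 − 285.779025 = 320.007275
r = Sxy/√(Sxx·Syy) = 79.5775/√(7280.165506) = 79.5775/85.323886 = 0.932652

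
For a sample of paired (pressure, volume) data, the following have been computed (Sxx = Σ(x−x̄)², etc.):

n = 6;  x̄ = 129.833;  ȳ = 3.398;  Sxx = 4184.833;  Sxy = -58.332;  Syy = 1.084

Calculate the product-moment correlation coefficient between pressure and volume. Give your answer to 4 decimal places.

-0.8661

r = Sxy/√(Sxx·Syy) = -58.332/√(4536.358972) = -58.332/67.352498 = -0.866070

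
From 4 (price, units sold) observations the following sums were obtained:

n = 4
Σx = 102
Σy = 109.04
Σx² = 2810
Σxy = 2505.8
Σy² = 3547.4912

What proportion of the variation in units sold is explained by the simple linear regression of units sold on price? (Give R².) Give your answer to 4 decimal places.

0.6279

Sxx = Σx² − (Σx)²/n = 2810 − 2601 = 209
Sxy = Σxy − (Σx)(Σy)/n = 2505.8 − 2780.52 = -274.72
Syy = Σy² − (Σy)²/n = 3547.4912 − 2972.4304 = 575.0608
R² = Sxy²/(Sxx·Syy) = (-274.72)²/(209·575.0608) = 0.627943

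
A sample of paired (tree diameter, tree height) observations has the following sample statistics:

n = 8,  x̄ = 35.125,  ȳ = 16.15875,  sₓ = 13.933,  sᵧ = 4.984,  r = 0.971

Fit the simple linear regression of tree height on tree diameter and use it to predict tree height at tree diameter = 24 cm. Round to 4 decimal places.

b = r · sᵧ/sₓ = 0.971 · 4.984/13.933 = 0.347338
a = ȳ − b·x̄ = 16.15875 − 0.347338·35.125 = 3.958494
ŷ(24) = a + b·24 = 3.958494 + 0.347338·24 = 12.294612

12.2946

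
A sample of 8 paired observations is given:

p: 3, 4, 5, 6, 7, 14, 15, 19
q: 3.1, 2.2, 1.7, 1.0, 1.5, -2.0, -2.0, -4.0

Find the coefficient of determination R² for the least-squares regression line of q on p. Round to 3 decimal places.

0.984

n = 8, Σx = 73, Σy = 1.5, Σxy = -90.9, Σx² = 917, Σy² = 44.59
Sxx = Σx² − (Σx)²/n = 917 − 666.125 = 250.875
Sxy = Σxy − (Σx)(Σy)/n = -90.9 − 13.6875 = -104.5875
Syy = Σy² − (Σy)²/n = 44.59 − 0.28125 = 44.30875
R² = Sxy²/(Sxx·Syy) = (-104.5875)²/(250.875·44.30875) = 0.984040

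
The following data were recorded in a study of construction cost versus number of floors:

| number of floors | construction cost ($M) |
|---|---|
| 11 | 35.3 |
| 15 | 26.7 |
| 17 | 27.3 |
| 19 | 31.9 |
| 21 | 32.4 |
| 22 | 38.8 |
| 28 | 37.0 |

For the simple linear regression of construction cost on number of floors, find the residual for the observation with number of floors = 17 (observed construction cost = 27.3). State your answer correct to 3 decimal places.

-4.680

n = 7, Σx = 133, Σy = 229.4, Σxy = 4429, Σx² = 2705
Sxx = Σx² − (Σx)²/n = 2705 − 2527 = 178
Sxy = Σxy − (Σx)(Σy)/n = 4429 − 4358.6 = 70.4
b = Sxy/Sxx = 70.4/178 = 0.395506
a = ȳ − b·x̄ = 32.771429 − 0.395506·19 = 25.256822
ŷ(17) = 25.256822 + 0.395506·17 = 31.980417
residual = y − ŷ = 27.3 − 31.980417 = -4.680417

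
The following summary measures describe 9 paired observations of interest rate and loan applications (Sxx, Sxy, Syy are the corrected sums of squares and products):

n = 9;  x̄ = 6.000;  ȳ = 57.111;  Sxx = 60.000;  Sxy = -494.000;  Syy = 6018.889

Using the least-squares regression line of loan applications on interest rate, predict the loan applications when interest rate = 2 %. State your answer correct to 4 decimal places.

90.0443

b = Sxy/Sxx = -494/60 = -8.233333
a = ȳ − b·x̄ = 57.111 − (-8.233333)·6 = 106.511
ŷ(2) = a + b·2 = 106.511 + (-8.233333)·2 = 90.044333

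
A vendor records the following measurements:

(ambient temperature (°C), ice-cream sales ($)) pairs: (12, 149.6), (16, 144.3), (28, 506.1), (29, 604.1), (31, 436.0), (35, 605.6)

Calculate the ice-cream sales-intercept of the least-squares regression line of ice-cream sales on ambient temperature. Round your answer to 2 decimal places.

n = 6, Σx = 151, Σy = 2445.7, Σxy = 70505.7, Σx² = 4211
Sxx = Σx² − (Σx)²/n = 4211 − 3800.166667 = 410.833333
Sxy = Σxy − (Σx)(Σy)/n = 70505.7 − 61550.116667 = 8955.583333
b = Sxy/Sxx = 8955.583333/410.833333 = 21.798580
a = ȳ − b·x̄ = 407.616667 − 21.798580·25.166667 = -140.980933

-140.98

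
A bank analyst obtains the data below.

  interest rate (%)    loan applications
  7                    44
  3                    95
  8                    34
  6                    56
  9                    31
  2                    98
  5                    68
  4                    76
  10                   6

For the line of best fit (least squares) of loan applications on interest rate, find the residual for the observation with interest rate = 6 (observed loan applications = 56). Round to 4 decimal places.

-0.4444

n = 9, Σx = 54, Σy = 508, Σxy = 2380, Σx² = 384
Sxx = Σx² − (Σx)²/n = 384 − 324 = 60
Sxy = Σxy − (Σx)(Σy)/n = 2380 − 3048 = -668
b = Sxy/Sxx = -668/60 = -11.133333
a = ȳ − b·x̄ = 56.444444 − (-11.133333)·6 = 123.244444
ŷ(6) = 123.244444 + (-11.133333)·6 = 56.444444
residual = y − ŷ = 56 − 56.444444 = -0.444444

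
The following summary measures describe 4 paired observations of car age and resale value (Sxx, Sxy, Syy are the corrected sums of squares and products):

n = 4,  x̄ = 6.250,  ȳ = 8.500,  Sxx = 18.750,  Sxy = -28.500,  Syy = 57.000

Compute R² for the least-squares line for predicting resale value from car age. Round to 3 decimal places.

0.760

R² = Sxy²/(Sxx·Syy) = (-28.5)²/(18.75·57) = 0.76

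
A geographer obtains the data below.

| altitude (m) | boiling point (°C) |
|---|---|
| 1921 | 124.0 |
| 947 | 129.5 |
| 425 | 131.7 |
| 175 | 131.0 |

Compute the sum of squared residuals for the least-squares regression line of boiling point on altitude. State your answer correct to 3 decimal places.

n = 4, Σx = 3468, Σy = 516.2, Σxy = 439738, Σx² = 4798300, Σy² = 66652.14
Sxx = Σx² − (Σx)²/n = 4798300 − 3006756 = 1791544
Sxy = Σxy − (Σx)(Σy)/n = 439738 − 447545.4 = -7807.4
Syy = Σy² − (Σy)²/n = 66652.14 − 66615.61 = 36.53
b = Sxy/Sxx = -7807.4/1791544 = -0.004358
SSE = Syy − b·Sxy = 36.53 − (-0.004358)·(-7807.4) = 2.505999

2.506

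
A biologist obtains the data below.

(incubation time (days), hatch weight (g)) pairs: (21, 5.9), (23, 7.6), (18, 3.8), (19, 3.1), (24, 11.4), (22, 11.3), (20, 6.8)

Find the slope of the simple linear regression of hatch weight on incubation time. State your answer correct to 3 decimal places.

1.296

n = 7, Σx = 147, Σy = 49.9, Σxy = 1084.2, Σx² = 3115
Sxx = Σx² − (Σx)²/n = 3115 − 3087 = 28
Sxy = Σxy − (Σx)(Σy)/n = 1084.2 − 1047.9 = 36.3
b = Sxy/Sxx = 36.3/28 = 1.296429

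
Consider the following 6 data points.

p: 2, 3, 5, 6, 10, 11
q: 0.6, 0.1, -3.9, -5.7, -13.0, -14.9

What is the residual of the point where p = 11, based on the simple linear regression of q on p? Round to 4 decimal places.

n = 6, Σx = 37, Σy = -36.8, Σxy = -346.1, Σx² = 295
Sxx = Σx² − (Σx)²/n = 295 − 228.166667 = 66.833333
Sxy = Σxy − (Σx)(Σy)/n = -346.1 − (-226.933333) = -119.166667
b = Sxy/Sxx = -119.166667/66.833333 = -1.783042
a = ȳ − b·x̄ = -6.133333 − (-1.783042)·6.166667 = 4.862095
ŷ(11) = 4.862095 + (-1.783042)·11 = -14.751372
residual = y − ŷ = -14.9 − (-14.751372) = -0.148628

-0.1486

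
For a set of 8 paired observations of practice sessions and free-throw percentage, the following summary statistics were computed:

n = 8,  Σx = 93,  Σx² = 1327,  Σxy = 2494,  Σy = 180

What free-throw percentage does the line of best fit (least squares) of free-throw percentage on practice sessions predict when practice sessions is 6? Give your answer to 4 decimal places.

13.3147

Sxx = Σx² − (Σx)²/n = 1327 − 1081.125 = 245.875
Sxy = Σxy − (Σx)(Σy)/n = 2494 − 2092.5 = 401.5
b = Sxy/Sxx = 401.5/245.875 = 1.632944
a = ȳ − b·x̄ = 22.5 − 1.632944·11.625 = 3.517031
ŷ(6) = a + b·6 = 3.517031 + 1.632944·6 = 13.314692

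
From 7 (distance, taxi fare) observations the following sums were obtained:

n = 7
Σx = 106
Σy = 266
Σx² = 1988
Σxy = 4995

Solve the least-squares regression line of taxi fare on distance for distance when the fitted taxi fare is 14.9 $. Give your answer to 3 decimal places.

Sxx = Σx² − (Σx)²/n = 1988 − 1605.142857 = 382.857143
Sxy = Σxy − (Σx)(Σy)/n = 4995 − 4028 = 967
b = Sxy/Sxx = 967/382.857143 = 2.525746
a = ȳ − b·x̄ = 38 − 2.525746·15.142857 = -0.247015
Set a + b·x = 14.9: x = (14.9 − (-0.247015)) / 2.525746 = 5.997045

5.997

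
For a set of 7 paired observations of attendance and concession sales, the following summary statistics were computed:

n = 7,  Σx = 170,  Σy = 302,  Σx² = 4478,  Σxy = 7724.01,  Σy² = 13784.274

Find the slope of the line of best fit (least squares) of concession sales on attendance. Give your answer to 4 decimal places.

Sxx = Σx² − (Σx)²/n = 4478 − 4128.571429 = 349.428571
Sxy = Σxy − (Σx)(Σy)/n = 7724.01 − 7334.285714 = 389.724286
b = Sxy/Sxx = 389.724286/349.428571 = 1.115319

1.1153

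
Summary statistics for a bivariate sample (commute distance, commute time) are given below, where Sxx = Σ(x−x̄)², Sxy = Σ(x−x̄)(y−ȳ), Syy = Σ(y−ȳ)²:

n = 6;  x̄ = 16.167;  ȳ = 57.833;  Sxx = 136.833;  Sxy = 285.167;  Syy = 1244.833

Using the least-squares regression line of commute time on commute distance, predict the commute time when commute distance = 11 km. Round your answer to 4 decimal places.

47.0647

b = Sxy/Sxx = 285.167/136.833 = 2.084051
a = ȳ − b·x̄ = 57.833 − 2.084051·16.167 = 24.140142
ŷ(11) = a + b·11 = 24.140142 + 2.084051·11 = 47.064707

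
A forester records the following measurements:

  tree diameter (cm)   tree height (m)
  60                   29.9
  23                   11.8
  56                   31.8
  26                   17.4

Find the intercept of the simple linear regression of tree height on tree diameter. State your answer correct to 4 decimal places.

2.7689

n = 4, Σx = 165, Σy = 90.9, Σxy = 4298.6, Σx² = 7941
Sxx = Σx² − (Σx)²/n = 7941 − 6806.25 = 1134.75
Sxy = Σxy − (Σx)(Σy)/n = 4298.6 − 3749.625 = 548.975
b = Sxy/Sxx = 548.975/1134.75 = 0.483785
a = ȳ − b·x̄ = 22.725 − 0.483785·41.25 = 2.768870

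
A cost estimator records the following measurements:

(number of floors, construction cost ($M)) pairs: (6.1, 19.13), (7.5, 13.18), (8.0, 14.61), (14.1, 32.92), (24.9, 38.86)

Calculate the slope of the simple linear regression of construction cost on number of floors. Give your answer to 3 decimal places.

n = 5, Σx = 60.6, Σy = 118.7, Σxy = 1764.209, Σx² = 976.28
Sxx = Σx² − (Σx)²/n = 976.28 − 734.472 = 241.808
Sxy = Σxy − (Σx)(Σy)/n = 1764.209 − 1438.644 = 325.565
b = Sxy/Sxx = 325.565/241.808 = 1.346378

1.346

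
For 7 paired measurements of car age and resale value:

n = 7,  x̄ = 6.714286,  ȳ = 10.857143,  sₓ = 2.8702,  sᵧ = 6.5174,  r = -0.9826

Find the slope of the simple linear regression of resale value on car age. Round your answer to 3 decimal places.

b = r · sᵧ/sₓ = -0.9826 · 6.5174/2.8702 = -2.231202

-2.231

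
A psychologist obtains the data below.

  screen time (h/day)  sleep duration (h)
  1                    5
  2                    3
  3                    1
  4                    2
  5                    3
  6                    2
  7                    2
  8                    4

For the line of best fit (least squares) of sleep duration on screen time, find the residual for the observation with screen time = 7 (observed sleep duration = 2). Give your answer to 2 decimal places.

n = 8, Σx = 36, Σy = 22, Σxy = 95, Σx² = 204
Sxx = Σx² − (Σx)²/n = 204 − 162 = 42
Sxy = Σxy − (Σx)(Σy)/n = 95 − 99 = -4
b = Sxy/Sxx = -4/42 = -0.095238
a = ȳ − b·x̄ = 2.75 − (-0.095238)·4.5 = 3.178571
ŷ(7) = 3.178571 + (-0.095238)·7 = 2.511905
residual = y − ŷ = 2 − 2.511905 = -0.511905

-0.51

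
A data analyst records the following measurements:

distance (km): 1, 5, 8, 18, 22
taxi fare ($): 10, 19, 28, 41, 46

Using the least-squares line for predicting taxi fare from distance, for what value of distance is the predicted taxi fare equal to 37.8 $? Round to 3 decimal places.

16.209

n = 5, Σx = 54, Σy = 144, Σxy = 2079, Σx² = 898
Sxx = Σx² − (Σx)²/n = 898 − 583.2 = 314.8
Sxy = Σxy − (Σx)(Σy)/n = 2079 − 1555.2 = 523.8
b = Sxy/Sxx = 523.8/314.8 = 1.663914
a = ȳ − b·x̄ = 28.8 − 1.663914·10.8 = 10.829733
Set a + b·x = 37.8: x = (37.8 − 10.829733) / 1.663914 = 16.208935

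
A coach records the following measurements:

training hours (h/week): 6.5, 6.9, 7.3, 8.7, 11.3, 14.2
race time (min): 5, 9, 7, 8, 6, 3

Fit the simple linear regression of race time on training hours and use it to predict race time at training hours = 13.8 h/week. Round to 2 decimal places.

4.10

n = 6, Σx = 54.9, Σy = 38, Σxy = 325.7, Σx² = 548.17
Sxx = Σx² − (Σx)²/n = 548.17 − 502.335 = 45.835
Sxy = Σxy − (Σx)(Σy)/n = 325.7 − 347.7 = -22
b = Sxy/Sxx = -22/45.835 = -0.479983
a = ȳ − b·x̄ = 6.333333 − (-0.479983)·9.15 = 10.725174
ŷ(13.8) = a + b·13.8 = 10.725174 + (-0.479983)·13.8 = 4.101414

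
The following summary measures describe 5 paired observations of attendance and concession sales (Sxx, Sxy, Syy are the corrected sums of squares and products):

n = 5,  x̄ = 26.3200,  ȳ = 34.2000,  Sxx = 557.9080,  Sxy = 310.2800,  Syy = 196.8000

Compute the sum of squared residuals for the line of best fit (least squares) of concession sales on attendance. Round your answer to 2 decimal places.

b = Sxy/Sxx = 310.28/557.908 = 0.556149
SSE = Syy − b·Sxy = 196.8 − 0.556149·310.28 = 24.238075

24.24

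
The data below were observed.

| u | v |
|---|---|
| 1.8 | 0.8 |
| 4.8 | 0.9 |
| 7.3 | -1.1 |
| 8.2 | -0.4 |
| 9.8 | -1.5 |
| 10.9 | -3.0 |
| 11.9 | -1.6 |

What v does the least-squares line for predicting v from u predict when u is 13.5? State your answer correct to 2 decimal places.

-2.78

n = 7, Σx = 54.7, Σy = -5.9, Σxy = -71.99, Σx² = 503.27
Sxx = Σx² − (Σx)²/n = 503.27 − 427.441429 = 75.828571
Sxy = Σxy − (Σx)(Σy)/n = -71.99 − (-46.104286) = -25.885714
b = Sxy/Sxx = -25.885714/75.828571 = -0.341372
a = ȳ − b·x̄ = -0.842857 − (-0.341372)·7.814286 = 1.824717
ŷ(13.5) = a + b·13.5 = 1.824717 + (-0.341372)·13.5 = -2.783798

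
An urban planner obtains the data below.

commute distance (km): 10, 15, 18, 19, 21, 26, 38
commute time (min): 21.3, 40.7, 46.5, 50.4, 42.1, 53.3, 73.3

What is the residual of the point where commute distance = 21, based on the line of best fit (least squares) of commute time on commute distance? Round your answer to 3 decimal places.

n = 7, Σx = 147, Σy = 327.6, Σxy = 7673.4, Σx² = 3571
Sxx = Σx² − (Σx)²/n = 3571 − 3087 = 484
Sxy = Σxy − (Σx)(Σy)/n = 7673.4 − 6879.6 = 793.8
b = Sxy/Sxx = 793.8/484 = 1.640083
a = ȳ − b·x̄ = 46.8 − 1.640083·21 = 12.358264
ŷ(21) = 12.358264 + 1.640083·21 = 46.8
residual = y − ŷ = 42.1 − 46.8 = -4.7

-4.700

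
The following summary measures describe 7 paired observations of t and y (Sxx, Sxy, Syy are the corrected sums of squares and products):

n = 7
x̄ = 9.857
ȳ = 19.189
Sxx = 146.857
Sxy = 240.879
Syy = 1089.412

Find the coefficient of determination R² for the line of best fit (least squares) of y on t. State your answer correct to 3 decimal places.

R² = Sxy²/(Sxx·Syy) = (240.879)²/(146.857·1089.412) = 0.362670

0.363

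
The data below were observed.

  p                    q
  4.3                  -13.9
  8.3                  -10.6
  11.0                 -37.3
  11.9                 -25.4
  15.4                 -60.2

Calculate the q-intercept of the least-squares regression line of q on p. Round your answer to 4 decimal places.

n = 5, Σx = 50.9, Σy = -147.4, Σxy = -1787.39, Σx² = 587.15
Sxx = Σx² − (Σx)²/n = 587.15 − 518.162 = 68.988
Sxy = Σxy − (Σx)(Σy)/n = -1787.39 − (-1500.532) = -286.858
b = Sxy/Sxx = -286.858/68.988 = -4.158085
a = ȳ − b·x̄ = -29.48 − (-4.158085)·10.18 = 12.849310

12.8493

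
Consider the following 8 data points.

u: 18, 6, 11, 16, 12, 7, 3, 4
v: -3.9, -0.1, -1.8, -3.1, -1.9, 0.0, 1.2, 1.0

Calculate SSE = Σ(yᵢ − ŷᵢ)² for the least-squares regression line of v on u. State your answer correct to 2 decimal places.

n = 8, Σx = 77, Σy = -8.6, Σxy = -155.4, Σx² = 955, Σy² = 34.12
Sxx = Σx² − (Σx)²/n = 955 − 741.125 = 213.875
Sxy = Σxy − (Σx)(Σy)/n = -155.4 − (-82.775) = -72.625
Syy = Σy² − (Σy)²/n = 34.12 − 9.245 = 24.875
b = Sxy/Sxx = -72.625/213.875 = -0.339568
SSE = Syy − b·Sxy = 24.875 − (-0.339568)·(-72.625) = 0.213910

0.21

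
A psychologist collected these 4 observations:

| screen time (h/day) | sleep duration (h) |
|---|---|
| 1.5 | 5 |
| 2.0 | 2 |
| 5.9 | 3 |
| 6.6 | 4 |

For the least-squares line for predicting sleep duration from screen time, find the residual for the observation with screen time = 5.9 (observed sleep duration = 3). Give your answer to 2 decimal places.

-0.46

n = 4, Σx = 16, Σy = 14, Σxy = 55.6, Σx² = 84.62
Sxx = Σx² − (Σx)²/n = 84.62 − 64 = 20.62
Sxy = Σxy − (Σx)(Σy)/n = 55.6 − 56 = -0.4
b = Sxy/Sxx = -0.4/20.62 = -0.019399
a = ȳ − b·x̄ = 3.5 − (-0.019399)·4 = 3.577595
ŷ(5.9) = 3.577595 + (-0.019399)·5.9 = 3.463143
residual = y − ŷ = 3 − 3.463143 = -0.463143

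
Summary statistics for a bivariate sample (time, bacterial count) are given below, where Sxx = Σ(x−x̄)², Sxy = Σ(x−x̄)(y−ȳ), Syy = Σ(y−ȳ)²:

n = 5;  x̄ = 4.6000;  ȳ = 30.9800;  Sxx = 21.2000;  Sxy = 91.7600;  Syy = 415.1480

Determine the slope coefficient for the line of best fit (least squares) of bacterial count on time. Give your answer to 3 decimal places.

4.328

b = Sxy/Sxx = 91.76/21.2 = 4.328302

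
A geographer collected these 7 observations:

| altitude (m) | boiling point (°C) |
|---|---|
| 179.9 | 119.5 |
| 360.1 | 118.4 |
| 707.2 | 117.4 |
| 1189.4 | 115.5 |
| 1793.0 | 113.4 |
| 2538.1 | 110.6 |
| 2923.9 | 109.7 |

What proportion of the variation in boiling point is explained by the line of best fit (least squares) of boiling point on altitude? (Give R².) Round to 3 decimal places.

0.997

n = 7, Σx = 9691.6, Σy = 804.5, Σxy = 1089326.76, Σx² = 20282832.04, Σy² = 92547.83
Sxx = Σx² − (Σx)²/n = 20282832.04 − 13418158.651429 = 6864673.388571
Sxy = Σxy − (Σx)(Σy)/n = 1089326.76 − 1113841.742857 = -24514.982857
Syy = Σy² − (Σy)²/n = 92547.83 − 92460.035714 = 87.794286
R² = Sxy²/(Sxx·Syy) = (-24514.982857)²/(6864673.388571·87.794286) = 0.997188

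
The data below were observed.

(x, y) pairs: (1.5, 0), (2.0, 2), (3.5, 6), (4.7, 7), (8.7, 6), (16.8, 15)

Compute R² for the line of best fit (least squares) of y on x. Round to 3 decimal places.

n = 6, Σx = 37.2, Σy = 36, Σxy = 362.1, Σx² = 398.52, Σy² = 350
Sxx = Σx² − (Σx)²/n = 398.52 − 230.64 = 167.88
Sxy = Σxy − (Σx)(Σy)/n = 362.1 − 223.2 = 138.9
Syy = Σy² − (Σy)²/n = 350 − 216 = 134
R² = Sxy²/(Sxx·Syy) = (138.9)²/(167.88·134) = 0.857632

0.858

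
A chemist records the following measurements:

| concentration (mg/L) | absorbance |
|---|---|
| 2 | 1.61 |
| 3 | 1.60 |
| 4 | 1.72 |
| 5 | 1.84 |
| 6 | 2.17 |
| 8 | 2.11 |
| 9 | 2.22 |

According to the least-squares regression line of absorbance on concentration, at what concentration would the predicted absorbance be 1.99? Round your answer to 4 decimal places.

n = 7, Σx = 37, Σy = 13.27, Σxy = 73.98, Σx² = 235
Sxx = Σx² − (Σx)²/n = 235 − 195.571429 = 39.428571
Sxy = Σxy − (Σx)(Σy)/n = 73.98 − 70.141429 = 3.838571
b = Sxy/Sxx = 3.838571/39.428571 = 0.097355
a = ȳ − b·x̄ = 1.895714 − 0.097355·5.285714 = 1.381123
Set a + b·x = 1.99: x = (1.99 − 1.381123) / 0.097355 = 6.254187

6.2542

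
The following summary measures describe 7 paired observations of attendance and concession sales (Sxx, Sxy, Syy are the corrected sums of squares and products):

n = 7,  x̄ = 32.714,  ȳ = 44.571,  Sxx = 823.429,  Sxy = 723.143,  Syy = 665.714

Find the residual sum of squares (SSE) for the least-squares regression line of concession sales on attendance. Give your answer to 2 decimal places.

b = Sxy/Sxx = 723.143/823.429 = 0.878209
SSE = Syy − b·Sxy = 665.714 − 0.878209·723.143 = 30.643097

30.64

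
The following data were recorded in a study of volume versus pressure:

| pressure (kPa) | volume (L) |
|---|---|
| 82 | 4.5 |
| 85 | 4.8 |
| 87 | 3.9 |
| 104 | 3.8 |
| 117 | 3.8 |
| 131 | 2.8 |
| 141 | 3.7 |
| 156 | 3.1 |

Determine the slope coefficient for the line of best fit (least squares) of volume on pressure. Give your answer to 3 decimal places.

n = 8, Σx = 903, Σy = 30.4, Σxy = 3328.2, Σx² = 107401
Sxx = Σx² − (Σx)²/n = 107401 − 101926.125 = 5474.875
Sxy = Σxy − (Σx)(Σy)/n = 3328.2 − 3431.4 = -103.2
b = Sxy/Sxx = -103.2/5474.875 = -0.018850

-0.019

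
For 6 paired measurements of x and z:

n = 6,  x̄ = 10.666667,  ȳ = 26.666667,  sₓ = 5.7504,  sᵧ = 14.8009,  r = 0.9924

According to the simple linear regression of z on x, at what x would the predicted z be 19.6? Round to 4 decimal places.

7.9001

b = r · sᵧ/sₓ = 0.9924 · 14.8009/5.7504 = 2.554329
a = ȳ − b·x̄ = 26.666667 − 2.554329·10.666667 = -0.579509
Set a + b·x = 19.6: x = (19.6 − (-0.579509)) / 2.554329 = 7.900122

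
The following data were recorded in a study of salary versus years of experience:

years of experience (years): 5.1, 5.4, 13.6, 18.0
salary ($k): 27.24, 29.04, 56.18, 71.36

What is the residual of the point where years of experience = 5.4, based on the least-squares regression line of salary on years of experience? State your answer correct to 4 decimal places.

n = 4, Σx = 42.1, Σy = 183.82, Σxy = 2344.268, Σx² = 564.13
Sxx = Σx² − (Σx)²/n = 564.13 − 443.1025 = 121.0275
Sxy = Σxy − (Σx)(Σy)/n = 2344.268 − 1934.7055 = 409.5625
b = Sxy/Sxx = 409.5625/121.0275 = 3.384045
a = ȳ − b·x̄ = 45.955 − 3.384045·10.525 = 10.337927
ŷ(5.4) = 10.337927 + 3.384045·5.4 = 28.611770
residual = y − ŷ = 29.04 − 28.611770 = 0.428230

0.4282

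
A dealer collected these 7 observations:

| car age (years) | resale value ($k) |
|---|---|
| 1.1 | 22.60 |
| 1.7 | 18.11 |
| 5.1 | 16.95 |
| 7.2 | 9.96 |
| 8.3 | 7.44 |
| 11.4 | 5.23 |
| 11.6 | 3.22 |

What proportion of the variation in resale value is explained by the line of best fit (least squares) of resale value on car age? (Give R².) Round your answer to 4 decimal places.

0.9440

n = 7, Σx = 46.4, Σy = 83.51, Σxy = 372.53, Σx² = 415.36, Σy² = 1318.3111
Sxx = Σx² − (Σx)²/n = 415.36 − 307.565714 = 107.794286
Sxy = Σxy − (Σx)(Σy)/n = 372.53 − 553.552 = -181.022
Syy = Σy² − (Σy)²/n = 1318.3111 − 996.2743 = 322.0368
R² = Sxy²/(Sxx·Syy) = (-181.022)²/(107.794286·322.0368) = 0.943977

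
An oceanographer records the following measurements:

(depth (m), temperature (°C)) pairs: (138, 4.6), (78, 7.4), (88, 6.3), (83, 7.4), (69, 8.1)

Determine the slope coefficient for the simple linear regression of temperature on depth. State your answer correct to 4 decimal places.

-0.0487

n = 5, Σx = 456, Σy = 33.8, Σxy = 2939.5, Σx² = 44522
Sxx = Σx² − (Σx)²/n = 44522 − 41587.2 = 2934.8
Sxy = Σxy − (Σx)(Σy)/n = 2939.5 − 3082.56 = -143.06
b = Sxy/Sxx = -143.06/2934.8 = -0.048746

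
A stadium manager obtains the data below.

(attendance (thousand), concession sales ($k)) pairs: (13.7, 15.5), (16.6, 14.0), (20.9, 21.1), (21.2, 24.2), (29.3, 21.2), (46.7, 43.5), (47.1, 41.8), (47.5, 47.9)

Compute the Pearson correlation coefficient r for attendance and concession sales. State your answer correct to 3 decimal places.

n = 8, Σx = 243, Σy = 229.2, Σxy = 8295.42, Σx² = 8863.54, Σy² = 7850.44
Sxx = Σx² − (Σx)²/n = 8863.54 − 7381.125 = 1482.415
Sxy = Σxy − (Σx)(Σy)/n = 8295.42 − 6961.95 = 1333.47
Syy = Σy² − (Σy)²/n = 7850.44 − 6566.58 = 1283.86
r = Sxy/√(Sxx·Syy) = 1333.47/√(1903213.3219) = 1333.47/1379.569977 = 0.966584

0.967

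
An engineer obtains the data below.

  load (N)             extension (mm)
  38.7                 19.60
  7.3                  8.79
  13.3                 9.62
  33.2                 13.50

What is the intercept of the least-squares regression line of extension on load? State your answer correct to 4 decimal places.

n = 4, Σx = 92.5, Σy = 51.51, Σxy = 1398.833, Σx² = 2830.11
Sxx = Σx² − (Σx)²/n = 2830.11 − 2139.0625 = 691.0475
Sxy = Σxy − (Σx)(Σy)/n = 1398.833 − 1191.16875 = 207.66425
b = Sxy/Sxx = 207.66425/691.0475 = 0.300506
a = ȳ − b·x̄ = 12.8775 − 0.300506·23.125 = 5.928288

5.9283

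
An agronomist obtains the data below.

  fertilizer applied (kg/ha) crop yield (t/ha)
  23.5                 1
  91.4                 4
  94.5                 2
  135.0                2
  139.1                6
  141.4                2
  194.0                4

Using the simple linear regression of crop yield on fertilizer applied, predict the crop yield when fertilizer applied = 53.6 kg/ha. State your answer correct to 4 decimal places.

1.9529

n = 7, Σx = 818.9, Σy = 21, Σxy = 2741.5, Σx² = 113040.23
Sxx = Σx² − (Σx)²/n = 113040.23 − 95799.601429 = 17240.628571
Sxy = Σxy − (Σx)(Σy)/n = 2741.5 − 2456.7 = 284.8
b = Sxy/Sxx = 284.8/17240.628571 = 0.016519
a = ȳ − b·x̄ = 3 − 0.016519·116.985714 = 1.067499
ŷ(53.6) = a + b·53.6 = 1.067499 + 0.016519·53.6 = 1.952924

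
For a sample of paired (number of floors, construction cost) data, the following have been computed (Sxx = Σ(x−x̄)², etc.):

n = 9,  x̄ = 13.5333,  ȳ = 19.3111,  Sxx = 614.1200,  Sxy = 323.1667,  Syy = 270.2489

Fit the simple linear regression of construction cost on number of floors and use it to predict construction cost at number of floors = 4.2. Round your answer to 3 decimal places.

14.400

b = Sxy/Sxx = 323.1667/614.12 = 0.526227
a = ȳ − b·x̄ = 19.3111 − 0.526227·13.5333 = 12.189508
ŷ(4.2) = a + b·4.2 = 12.189508 + 0.526227·4.2 = 14.399663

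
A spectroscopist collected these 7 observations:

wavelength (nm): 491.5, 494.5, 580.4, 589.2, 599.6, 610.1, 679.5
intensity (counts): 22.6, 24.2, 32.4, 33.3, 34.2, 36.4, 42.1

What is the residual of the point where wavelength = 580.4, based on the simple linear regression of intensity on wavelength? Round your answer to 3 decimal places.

n = 7, Σx = 4044.8, Σy = 225.2, Σxy = 132821.03, Σx² = 2363585.72
Sxx = Σx² − (Σx)²/n = 2363585.72 − 2337201.005714 = 26384.714286
Sxy = Σxy − (Σx)(Σy)/n = 132821.03 − 130126.994286 = 2694.035714
b = Sxy/Sxx = 2694.035714/26384.714286 = 0.102106
a = ȳ − b·x̄ = 32.171429 − 0.102106·577.828571 = -26.828293
ŷ(580.4) = -26.828293 + 0.102106·580.4 = 32.433987
residual = y − ŷ = 32.4 − 32.433987 = -0.033987

-0.034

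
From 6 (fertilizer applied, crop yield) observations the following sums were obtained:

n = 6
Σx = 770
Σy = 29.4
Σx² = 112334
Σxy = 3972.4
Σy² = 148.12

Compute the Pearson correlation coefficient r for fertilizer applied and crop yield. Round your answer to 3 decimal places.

Sxx = Σx² − (Σx)²/n = 112334 − 98816.666667 = 13517.333333
Sxy = Σxy − (Σx)(Σy)/n = 3972.4 − 3773 = 199.4
Syy = Σy² − (Σy)²/n = 148.12 − 144.06 = 4.06
r = Sxy/√(Sxx·Syy) = 199.4/√(54880.373333) = 199.4/234.265604 = 0.851171

0.851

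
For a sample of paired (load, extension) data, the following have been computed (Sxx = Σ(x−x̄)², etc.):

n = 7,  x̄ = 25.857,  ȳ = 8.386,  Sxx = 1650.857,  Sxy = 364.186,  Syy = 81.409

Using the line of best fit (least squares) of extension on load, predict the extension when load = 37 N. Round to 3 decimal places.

10.844

b = Sxy/Sxx = 364.186/1650.857 = 0.220604
a = ȳ − b·x̄ = 8.386 − 0.220604·25.857 = 2.681837
ŷ(37) = a + b·37 = 2.681837 + 0.220604·37 = 10.844193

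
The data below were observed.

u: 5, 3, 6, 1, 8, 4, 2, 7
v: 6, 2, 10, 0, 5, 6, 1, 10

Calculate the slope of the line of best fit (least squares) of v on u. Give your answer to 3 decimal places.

1.238

n = 8, Σx = 36, Σy = 40, Σxy = 232, Σx² = 204
Sxx = Σx² − (Σx)²/n = 204 − 162 = 42
Sxy = Σxy − (Σx)(Σy)/n = 232 − 180 = 52
b = Sxy/Sxx = 52/42 = 1.238095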